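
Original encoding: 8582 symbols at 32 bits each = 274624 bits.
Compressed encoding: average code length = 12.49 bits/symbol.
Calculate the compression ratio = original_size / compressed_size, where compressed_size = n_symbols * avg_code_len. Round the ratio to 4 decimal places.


original_size = n_symbols * orig_bits = 8582 * 32 = 274624 bits
compressed_size = n_symbols * avg_code_len = 8582 * 12.49 = 107189.18 bits
ratio = original_size / compressed_size = 274624 / 107189.18 = 2.562

Compression ratio = 2.562


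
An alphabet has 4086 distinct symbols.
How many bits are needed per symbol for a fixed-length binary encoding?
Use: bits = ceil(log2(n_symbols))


log2(4086) = 11.9965
Bracket: 2^11 = 2048 < 4086 <= 2^12 = 4096
So ceil(log2(4086)) = 12

bits = ceil(log2(4086)) = ceil(11.9965) = 12 bits


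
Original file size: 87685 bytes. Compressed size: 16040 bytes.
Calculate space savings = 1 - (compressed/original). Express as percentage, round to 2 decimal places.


ratio = compressed/original = 16040/87685 = 0.182928
savings = 1 - ratio = 1 - 0.182928 = 0.817072
as a percentage: 0.817072 * 100 = 81.71%

Space savings = 1 - 16040/87685 = 81.71%


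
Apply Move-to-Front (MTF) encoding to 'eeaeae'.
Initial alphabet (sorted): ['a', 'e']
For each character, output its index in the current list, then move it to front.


MTF encoding:
'e': index 1 in ['a', 'e'] -> ['e', 'a']
'e': index 0 in ['e', 'a'] -> ['e', 'a']
'a': index 1 in ['e', 'a'] -> ['a', 'e']
'e': index 1 in ['a', 'e'] -> ['e', 'a']
'a': index 1 in ['e', 'a'] -> ['a', 'e']
'e': index 1 in ['a', 'e'] -> ['e', 'a']


Output: [1, 0, 1, 1, 1, 1]


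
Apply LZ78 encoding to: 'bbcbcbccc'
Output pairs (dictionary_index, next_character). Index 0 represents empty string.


LZ78 encoding steps:
Dictionary: {0: ''}
Step 1: w='' (idx 0), next='b' -> output (0, 'b'), add 'b' as idx 1
Step 2: w='b' (idx 1), next='c' -> output (1, 'c'), add 'bc' as idx 2
Step 3: w='bc' (idx 2), next='b' -> output (2, 'b'), add 'bcb' as idx 3
Step 4: w='' (idx 0), next='c' -> output (0, 'c'), add 'c' as idx 4
Step 5: w='c' (idx 4), next='c' -> output (4, 'c'), add 'cc' as idx 5


Encoded: [(0, 'b'), (1, 'c'), (2, 'b'), (0, 'c'), (4, 'c')]


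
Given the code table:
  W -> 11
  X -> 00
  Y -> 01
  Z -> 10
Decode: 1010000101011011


Decoding:
10 -> Z
10 -> Z
00 -> X
01 -> Y
01 -> Y
01 -> Y
10 -> Z
11 -> W


Result: ZZXYYYZW


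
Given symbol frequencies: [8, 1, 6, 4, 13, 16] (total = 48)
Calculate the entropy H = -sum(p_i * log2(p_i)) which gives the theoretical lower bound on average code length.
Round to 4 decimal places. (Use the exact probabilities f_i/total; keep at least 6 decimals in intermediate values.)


Per-symbol terms -p_i * log2(p_i) with p_i = f_i/48:
  p = 8/48 = 0.166667: log2(p) = -2.584963, -p*log2(p) = 0.430827
  p = 1/48 = 0.020833: log2(p) = -5.584963, -p*log2(p) = 0.116353
  p = 6/48 = 0.125000: log2(p) = -3.000000, -p*log2(p) = 0.375000
  p = 4/48 = 0.083333: log2(p) = -3.584963, -p*log2(p) = 0.298747
  p = 13/48 = 0.270833: log2(p) = -1.884523, -p*log2(p) = 0.510392
  p = 16/48 = 0.333333: log2(p) = -1.584963, -p*log2(p) = 0.528321
H = 0.430827 + 0.116353 + 0.375000 + 0.298747 + 0.510392 + 0.528321 = 2.259640

H = 2.2596 bits/symbol


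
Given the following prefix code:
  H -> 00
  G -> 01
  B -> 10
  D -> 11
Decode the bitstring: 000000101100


Decoding step by step:
Bits 00 -> H
Bits 00 -> H
Bits 00 -> H
Bits 10 -> B
Bits 11 -> D
Bits 00 -> H


Decoded message: HHHBDH


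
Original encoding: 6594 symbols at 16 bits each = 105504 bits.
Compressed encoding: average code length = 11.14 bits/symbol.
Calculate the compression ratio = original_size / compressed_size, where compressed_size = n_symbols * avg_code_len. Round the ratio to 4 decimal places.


original_size = n_symbols * orig_bits = 6594 * 16 = 105504 bits
compressed_size = n_symbols * avg_code_len = 6594 * 11.14 = 73457.16 bits
ratio = original_size / compressed_size = 105504 / 73457.16 = 1.4363

Compression ratio = 1.4363


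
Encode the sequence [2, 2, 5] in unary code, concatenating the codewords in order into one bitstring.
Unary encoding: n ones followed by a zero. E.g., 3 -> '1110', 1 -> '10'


Encode each number as n ones followed by a terminating 0:
  2 -> 110 (3 bits)
  2 -> 110 (3 bits)
  5 -> 111110 (6 bits)
Total length = 3 + 3 + 6 = 12 bits.

Unary([2, 2, 5]) = 110110111110 (12 bits)


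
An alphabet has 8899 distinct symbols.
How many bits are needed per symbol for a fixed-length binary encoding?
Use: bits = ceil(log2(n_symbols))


log2(8899) = 13.1194
Bracket: 2^13 = 8192 < 8899 <= 2^14 = 16384
So ceil(log2(8899)) = 14

bits = ceil(log2(8899)) = ceil(13.1194) = 14 bits


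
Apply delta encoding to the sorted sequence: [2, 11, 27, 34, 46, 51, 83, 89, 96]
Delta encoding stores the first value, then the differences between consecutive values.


First value: 2
Deltas:
  11 - 2 = 9
  27 - 11 = 16
  34 - 27 = 7
  46 - 34 = 12
  51 - 46 = 5
  83 - 51 = 32
  89 - 83 = 6
  96 - 89 = 7


Delta encoded: [2, 9, 16, 7, 12, 5, 32, 6, 7]


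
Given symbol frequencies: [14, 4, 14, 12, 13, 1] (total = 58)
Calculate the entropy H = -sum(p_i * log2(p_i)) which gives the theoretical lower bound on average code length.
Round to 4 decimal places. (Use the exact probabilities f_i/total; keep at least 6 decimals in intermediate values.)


Per-symbol terms -p_i * log2(p_i) with p_i = f_i/58:
  p = 14/58 = 0.241379: log2(p) = -2.050626, -p*log2(p) = 0.494979
  p = 4/58 = 0.068966: log2(p) = -3.857981, -p*log2(p) = 0.266068
  p = 14/58 = 0.241379: log2(p) = -2.050626, -p*log2(p) = 0.494979
  p = 12/58 = 0.206897: log2(p) = -2.273018, -p*log2(p) = 0.470280
  p = 13/58 = 0.224138: log2(p) = -2.157541, -p*log2(p) = 0.483587
  p = 1/58 = 0.017241: log2(p) = -5.857981, -p*log2(p) = 0.101000
H = 0.494979 + 0.266068 + 0.494979 + 0.470280 + 0.483587 + 0.101000 = 2.310893

H = 2.3109 bits/symbol


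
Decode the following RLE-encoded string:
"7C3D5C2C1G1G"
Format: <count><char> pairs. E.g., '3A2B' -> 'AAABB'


Expanding each <count><char> pair:
  7C -> 'CCCCCCC'
  3D -> 'DDD'
  5C -> 'CCCCC'
  2C -> 'CC'
  1G -> 'G'
  1G -> 'G'

Decoded = CCCCCCCDDDCCCCCCCGG


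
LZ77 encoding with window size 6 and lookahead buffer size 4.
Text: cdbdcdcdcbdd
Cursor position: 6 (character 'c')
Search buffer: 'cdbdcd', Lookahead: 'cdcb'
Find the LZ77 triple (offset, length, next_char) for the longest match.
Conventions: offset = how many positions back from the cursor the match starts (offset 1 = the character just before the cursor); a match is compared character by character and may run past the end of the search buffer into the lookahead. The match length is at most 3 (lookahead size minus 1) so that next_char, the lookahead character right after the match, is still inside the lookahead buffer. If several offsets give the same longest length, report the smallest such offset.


Try each offset into the search buffer:
  offset=1 (pos 5, char 'd'): match length 0
  offset=2 (pos 4, char 'c'): match length 3
  offset=3 (pos 3, char 'd'): match length 0
  offset=4 (pos 2, char 'b'): match length 0
  offset=5 (pos 1, char 'd'): match length 0
  offset=6 (pos 0, char 'c'): match length 2
Longest match has length 3 at offset 2.
next_char = character at position 6 + 3 = 9 -> 'b'

Best match: offset=2, length=3 (matching 'cdc' starting at position 4)
LZ77 triple: (2, 3, 'b')


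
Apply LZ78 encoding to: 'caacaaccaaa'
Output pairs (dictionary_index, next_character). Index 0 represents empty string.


LZ78 encoding steps:
Dictionary: {0: ''}
Step 1: w='' (idx 0), next='c' -> output (0, 'c'), add 'c' as idx 1
Step 2: w='' (idx 0), next='a' -> output (0, 'a'), add 'a' as idx 2
Step 3: w='a' (idx 2), next='c' -> output (2, 'c'), add 'ac' as idx 3
Step 4: w='a' (idx 2), next='a' -> output (2, 'a'), add 'aa' as idx 4
Step 5: w='c' (idx 1), next='c' -> output (1, 'c'), add 'cc' as idx 5
Step 6: w='aa' (idx 4), next='a' -> output (4, 'a'), add 'aaa' as idx 6


Encoded: [(0, 'c'), (0, 'a'), (2, 'c'), (2, 'a'), (1, 'c'), (4, 'a')]


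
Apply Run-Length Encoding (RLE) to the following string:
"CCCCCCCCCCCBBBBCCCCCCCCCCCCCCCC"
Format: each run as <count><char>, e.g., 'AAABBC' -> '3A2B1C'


Scanning runs left to right:
  i=0: run of 'C' x 11 -> '11C'
  i=11: run of 'B' x 4 -> '4B'
  i=15: run of 'C' x 16 -> '16C'

RLE = 11C4B16C


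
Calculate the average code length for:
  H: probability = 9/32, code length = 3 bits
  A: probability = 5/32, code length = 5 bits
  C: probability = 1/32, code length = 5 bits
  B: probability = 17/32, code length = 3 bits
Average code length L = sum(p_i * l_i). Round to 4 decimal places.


Weighted contributions p_i * l_i:
  H: (9/32) * 3 = 27/32
  A: (5/32) * 5 = 25/32
  C: (1/32) * 5 = 5/32
  B: (17/32) * 3 = 51/32
Sum = (27 + 25 + 5 + 51)/32 = 108/32

L = 108/32 = 3.3750 bits/symbol


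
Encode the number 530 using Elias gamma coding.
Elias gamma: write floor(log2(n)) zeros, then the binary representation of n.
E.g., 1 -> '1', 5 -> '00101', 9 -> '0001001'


num_bits = floor(log2(530)) + 1 = 10
leading_zeros = num_bits - 1 = 9
binary(530) = 1000010010

Elias gamma(530) = '000000000' + '1000010010' = 0000000001000010010 (19 bits)


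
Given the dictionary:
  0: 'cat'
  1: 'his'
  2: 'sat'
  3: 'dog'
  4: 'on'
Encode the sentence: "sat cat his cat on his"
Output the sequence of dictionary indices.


Look up each word in the dictionary:
  'sat' -> 2
  'cat' -> 0
  'his' -> 1
  'cat' -> 0
  'on' -> 4
  'his' -> 1

Encoded: [2, 0, 1, 0, 4, 1]


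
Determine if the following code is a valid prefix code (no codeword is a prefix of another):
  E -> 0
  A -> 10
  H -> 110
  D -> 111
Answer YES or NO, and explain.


Checking each pair (does one codeword prefix another?):
  E='0' vs A='10': no prefix
  E='0' vs H='110': no prefix
  E='0' vs D='111': no prefix
  A='10' vs E='0': no prefix
  A='10' vs H='110': no prefix
  A='10' vs D='111': no prefix
  H='110' vs E='0': no prefix
  H='110' vs A='10': no prefix
  H='110' vs D='111': no prefix
  D='111' vs E='0': no prefix
  D='111' vs A='10': no prefix
  D='111' vs H='110': no prefix
No violation found over all pairs.

YES -- this is a valid prefix code. No codeword is a prefix of any other codeword.


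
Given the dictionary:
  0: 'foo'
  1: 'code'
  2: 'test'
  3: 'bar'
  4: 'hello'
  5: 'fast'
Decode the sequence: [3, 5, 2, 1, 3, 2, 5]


Look up each index in the dictionary:
  3 -> 'bar'
  5 -> 'fast'
  2 -> 'test'
  1 -> 'code'
  3 -> 'bar'
  2 -> 'test'
  5 -> 'fast'

Decoded: "bar fast test code bar test fast"


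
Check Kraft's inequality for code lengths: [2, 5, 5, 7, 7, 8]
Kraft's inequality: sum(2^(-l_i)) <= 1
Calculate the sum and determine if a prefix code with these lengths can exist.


Sum = 2^(-2) + 2^(-5) + 2^(-5) + 2^(-7) + 2^(-7) + 2^(-8)
    = 0.25 + 0.03125 + 0.03125 + 0.0078125 + 0.0078125 + 0.00390625
    = 85/256 = 0.33203125
Since 0.33203125 <= 1, Kraft's inequality IS satisfied.
A prefix code with these lengths CAN exist.

Kraft sum = 0.33203125. Satisfied.


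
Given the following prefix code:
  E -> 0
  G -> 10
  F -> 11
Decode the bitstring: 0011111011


Decoding step by step:
Bits 0 -> E
Bits 0 -> E
Bits 11 -> F
Bits 11 -> F
Bits 10 -> G
Bits 11 -> F


Decoded message: EEFFGF


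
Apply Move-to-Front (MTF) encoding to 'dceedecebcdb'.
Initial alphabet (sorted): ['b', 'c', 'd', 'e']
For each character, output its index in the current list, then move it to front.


MTF encoding:
'd': index 2 in ['b', 'c', 'd', 'e'] -> ['d', 'b', 'c', 'e']
'c': index 2 in ['d', 'b', 'c', 'e'] -> ['c', 'd', 'b', 'e']
'e': index 3 in ['c', 'd', 'b', 'e'] -> ['e', 'c', 'd', 'b']
'e': index 0 in ['e', 'c', 'd', 'b'] -> ['e', 'c', 'd', 'b']
'd': index 2 in ['e', 'c', 'd', 'b'] -> ['d', 'e', 'c', 'b']
'e': index 1 in ['d', 'e', 'c', 'b'] -> ['e', 'd', 'c', 'b']
'c': index 2 in ['e', 'd', 'c', 'b'] -> ['c', 'e', 'd', 'b']
'e': index 1 in ['c', 'e', 'd', 'b'] -> ['e', 'c', 'd', 'b']
'b': index 3 in ['e', 'c', 'd', 'b'] -> ['b', 'e', 'c', 'd']
'c': index 2 in ['b', 'e', 'c', 'd'] -> ['c', 'b', 'e', 'd']
'd': index 3 in ['c', 'b', 'e', 'd'] -> ['d', 'c', 'b', 'e']
'b': index 2 in ['d', 'c', 'b', 'e'] -> ['b', 'd', 'c', 'e']


Output: [2, 2, 3, 0, 2, 1, 2, 1, 3, 2, 3, 2]


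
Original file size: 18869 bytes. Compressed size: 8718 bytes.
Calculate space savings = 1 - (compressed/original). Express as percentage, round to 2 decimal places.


ratio = compressed/original = 8718/18869 = 0.462028
savings = 1 - ratio = 1 - 0.462028 = 0.537972
as a percentage: 0.537972 * 100 = 53.8%

Space savings = 1 - 8718/18869 = 53.8%


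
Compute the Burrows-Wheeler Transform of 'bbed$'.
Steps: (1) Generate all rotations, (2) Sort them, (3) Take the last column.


Rotations (sorted):
  0: $bbed -> last char: d
  1: bbed$ -> last char: $
  2: bed$b -> last char: b
  3: d$bbe -> last char: e
  4: ed$bb -> last char: b


BWT = d$beb


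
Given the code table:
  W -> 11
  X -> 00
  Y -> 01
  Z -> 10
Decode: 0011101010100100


Decoding:
00 -> X
11 -> W
10 -> Z
10 -> Z
10 -> Z
10 -> Z
01 -> Y
00 -> X


Result: XWZZZZYX


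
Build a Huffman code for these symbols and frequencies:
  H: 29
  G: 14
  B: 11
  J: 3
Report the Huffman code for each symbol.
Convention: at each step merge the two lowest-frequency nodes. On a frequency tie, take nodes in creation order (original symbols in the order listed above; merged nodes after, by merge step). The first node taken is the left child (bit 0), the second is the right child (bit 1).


Huffman tree construction:
Step 1: Merge J(3) + B(11) = 14
Step 2: Merge G(14) + (J+B)(14) = 28
Step 3: Merge (G+(J+B))(28) + H(29) = 57
Read each symbol's code off the tree from the root (left child = 0, right child = 1).

Codes:
  H: 1 (length 1)
  G: 00 (length 2)
  B: 011 (length 3)
  J: 010 (length 3)
Average code length: 99/57 = 1.7368 bits/symbol


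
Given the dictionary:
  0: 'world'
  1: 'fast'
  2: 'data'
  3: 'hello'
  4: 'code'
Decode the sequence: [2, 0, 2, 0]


Look up each index in the dictionary:
  2 -> 'data'
  0 -> 'world'
  2 -> 'data'
  0 -> 'world'

Decoded: "data world data world"


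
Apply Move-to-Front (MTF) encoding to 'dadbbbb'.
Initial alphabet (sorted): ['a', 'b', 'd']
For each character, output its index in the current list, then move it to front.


MTF encoding:
'd': index 2 in ['a', 'b', 'd'] -> ['d', 'a', 'b']
'a': index 1 in ['d', 'a', 'b'] -> ['a', 'd', 'b']
'd': index 1 in ['a', 'd', 'b'] -> ['d', 'a', 'b']
'b': index 2 in ['d', 'a', 'b'] -> ['b', 'd', 'a']
'b': index 0 in ['b', 'd', 'a'] -> ['b', 'd', 'a']
'b': index 0 in ['b', 'd', 'a'] -> ['b', 'd', 'a']
'b': index 0 in ['b', 'd', 'a'] -> ['b', 'd', 'a']


Output: [2, 1, 1, 2, 0, 0, 0]


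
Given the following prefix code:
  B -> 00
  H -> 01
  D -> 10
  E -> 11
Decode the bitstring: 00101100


Decoding step by step:
Bits 00 -> B
Bits 10 -> D
Bits 11 -> E
Bits 00 -> B


Decoded message: BDEB


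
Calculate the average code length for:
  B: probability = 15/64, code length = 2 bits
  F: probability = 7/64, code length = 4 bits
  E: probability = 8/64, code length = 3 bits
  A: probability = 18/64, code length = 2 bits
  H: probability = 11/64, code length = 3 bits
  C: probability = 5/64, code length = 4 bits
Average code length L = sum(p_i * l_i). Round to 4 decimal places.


Weighted contributions p_i * l_i:
  B: (15/64) * 2 = 30/64
  F: (7/64) * 4 = 28/64
  E: (8/64) * 3 = 24/64
  A: (18/64) * 2 = 36/64
  H: (11/64) * 3 = 33/64
  C: (5/64) * 4 = 20/64
Sum = (30 + 28 + 24 + 36 + 33 + 20)/64 = 171/64

L = 171/64 = 2.6719 bits/symbol


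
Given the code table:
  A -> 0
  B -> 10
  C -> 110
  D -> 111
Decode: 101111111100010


Decoding:
10 -> B
111 -> D
111 -> D
110 -> C
0 -> A
0 -> A
10 -> B


Result: BDDCAAB


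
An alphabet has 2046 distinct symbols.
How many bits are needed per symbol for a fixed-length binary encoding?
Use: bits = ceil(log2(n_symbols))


log2(2046) = 10.9986
Bracket: 2^10 = 1024 < 2046 <= 2^11 = 2048
So ceil(log2(2046)) = 11

bits = ceil(log2(2046)) = ceil(10.9986) = 11 bits


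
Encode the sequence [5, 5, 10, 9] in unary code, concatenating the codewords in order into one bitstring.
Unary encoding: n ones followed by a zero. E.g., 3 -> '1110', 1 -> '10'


Encode each number as n ones followed by a terminating 0:
  5 -> 111110 (6 bits)
  5 -> 111110 (6 bits)
  10 -> 11111111110 (11 bits)
  9 -> 1111111110 (10 bits)
Total length = 6 + 6 + 11 + 10 = 33 bits.

Unary([5, 5, 10, 9]) = 111110111110111111111101111111110 (33 bits)


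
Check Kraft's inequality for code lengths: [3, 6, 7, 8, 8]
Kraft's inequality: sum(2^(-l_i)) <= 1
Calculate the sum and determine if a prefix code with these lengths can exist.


Sum = 2^(-3) + 2^(-6) + 2^(-7) + 2^(-8) + 2^(-8)
    = 0.125 + 0.015625 + 0.0078125 + 0.00390625 + 0.00390625
    = 40/256 = 0.15625
Since 0.15625 <= 1, Kraft's inequality IS satisfied.
A prefix code with these lengths CAN exist.

Kraft sum = 0.15625. Satisfied.


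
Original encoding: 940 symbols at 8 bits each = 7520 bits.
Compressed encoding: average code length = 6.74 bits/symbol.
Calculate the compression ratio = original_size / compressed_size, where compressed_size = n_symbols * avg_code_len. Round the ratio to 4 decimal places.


original_size = n_symbols * orig_bits = 940 * 8 = 7520 bits
compressed_size = n_symbols * avg_code_len = 940 * 6.74 = 6335.6 bits
ratio = original_size / compressed_size = 7520 / 6335.6 = 1.1869

Compression ratio = 1.1869


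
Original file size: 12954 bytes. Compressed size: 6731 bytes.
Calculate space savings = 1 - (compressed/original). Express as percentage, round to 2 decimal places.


ratio = compressed/original = 6731/12954 = 0.519608
savings = 1 - ratio = 1 - 0.519608 = 0.480392
as a percentage: 0.480392 * 100 = 48.04%

Space savings = 1 - 6731/12954 = 48.04%


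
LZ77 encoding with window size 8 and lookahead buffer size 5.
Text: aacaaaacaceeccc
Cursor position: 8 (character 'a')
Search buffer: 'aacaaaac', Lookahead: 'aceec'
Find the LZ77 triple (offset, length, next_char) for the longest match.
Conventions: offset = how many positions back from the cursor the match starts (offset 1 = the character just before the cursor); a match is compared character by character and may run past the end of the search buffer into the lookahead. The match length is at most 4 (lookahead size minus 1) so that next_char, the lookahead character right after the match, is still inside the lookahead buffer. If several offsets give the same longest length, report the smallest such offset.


Try each offset into the search buffer:
  offset=1 (pos 7, char 'c'): match length 0
  offset=2 (pos 6, char 'a'): match length 2
  offset=3 (pos 5, char 'a'): match length 1
  offset=4 (pos 4, char 'a'): match length 1
  offset=5 (pos 3, char 'a'): match length 1
  offset=6 (pos 2, char 'c'): match length 0
  offset=7 (pos 1, char 'a'): match length 2
  offset=8 (pos 0, char 'a'): match length 1
Longest match has length 2, found at offsets 2, 7; take the smallest, offset 2.
next_char = character at position 8 + 2 = 10 -> 'e'

Best match: offset=2, length=2 (matching 'ac' starting at position 6)
LZ77 triple: (2, 2, 'e')


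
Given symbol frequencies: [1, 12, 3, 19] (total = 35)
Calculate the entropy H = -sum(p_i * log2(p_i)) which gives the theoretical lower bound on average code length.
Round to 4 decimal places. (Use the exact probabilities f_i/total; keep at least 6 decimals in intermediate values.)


Per-symbol terms -p_i * log2(p_i) with p_i = f_i/35:
  p = 1/35 = 0.028571: log2(p) = -5.129283, -p*log2(p) = 0.146551
  p = 12/35 = 0.342857: log2(p) = -1.544321, -p*log2(p) = 0.529481
  p = 3/35 = 0.085714: log2(p) = -3.544321, -p*log2(p) = 0.303799
  p = 19/35 = 0.542857: log2(p) = -0.881356, -p*log2(p) = 0.478450
H = 0.146551 + 0.529481 + 0.303799 + 0.478450 = 1.458281

H = 1.4583 bits/symbol


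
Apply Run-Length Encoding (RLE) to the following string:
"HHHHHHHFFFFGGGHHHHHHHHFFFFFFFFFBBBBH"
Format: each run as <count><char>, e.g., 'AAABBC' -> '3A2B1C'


Scanning runs left to right:
  i=0: run of 'H' x 7 -> '7H'
  i=7: run of 'F' x 4 -> '4F'
  i=11: run of 'G' x 3 -> '3G'
  i=14: run of 'H' x 8 -> '8H'
  i=22: run of 'F' x 9 -> '9F'
  i=31: run of 'B' x 4 -> '4B'
  i=35: run of 'H' x 1 -> '1H'

RLE = 7H4F3G8H9F4B1H


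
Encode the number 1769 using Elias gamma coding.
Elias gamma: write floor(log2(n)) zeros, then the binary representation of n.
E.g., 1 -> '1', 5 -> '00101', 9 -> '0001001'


num_bits = floor(log2(1769)) + 1 = 11
leading_zeros = num_bits - 1 = 10
binary(1769) = 11011101001

Elias gamma(1769) = '0000000000' + '11011101001' = 000000000011011101001 (21 bits)


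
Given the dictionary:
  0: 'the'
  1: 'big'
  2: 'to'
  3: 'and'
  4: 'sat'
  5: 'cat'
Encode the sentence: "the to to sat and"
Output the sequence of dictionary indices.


Look up each word in the dictionary:
  'the' -> 0
  'to' -> 2
  'to' -> 2
  'sat' -> 4
  'and' -> 3

Encoded: [0, 2, 2, 4, 3]


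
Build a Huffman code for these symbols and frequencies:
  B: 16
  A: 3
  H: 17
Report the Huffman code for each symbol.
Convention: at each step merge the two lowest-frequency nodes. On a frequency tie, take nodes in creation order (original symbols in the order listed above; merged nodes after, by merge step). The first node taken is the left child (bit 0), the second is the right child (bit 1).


Huffman tree construction:
Step 1: Merge A(3) + B(16) = 19
Step 2: Merge H(17) + (A+B)(19) = 36
Read each symbol's code off the tree from the root (left child = 0, right child = 1).

Codes:
  B: 11 (length 2)
  A: 10 (length 2)
  H: 0 (length 1)
Average code length: 55/36 = 1.5278 bits/symbol


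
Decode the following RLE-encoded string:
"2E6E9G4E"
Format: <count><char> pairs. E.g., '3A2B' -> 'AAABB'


Expanding each <count><char> pair:
  2E -> 'EE'
  6E -> 'EEEEEE'
  9G -> 'GGGGGGGGG'
  4E -> 'EEEE'

Decoded = EEEEEEEEGGGGGGGGGEEEE


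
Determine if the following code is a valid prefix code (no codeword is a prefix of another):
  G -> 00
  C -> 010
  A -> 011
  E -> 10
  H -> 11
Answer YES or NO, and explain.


Checking each pair (does one codeword prefix another?):
  G='00' vs C='010': no prefix
  G='00' vs A='011': no prefix
  G='00' vs E='10': no prefix
  G='00' vs H='11': no prefix
  C='010' vs G='00': no prefix
  C='010' vs A='011': no prefix
  C='010' vs E='10': no prefix
  C='010' vs H='11': no prefix
  A='011' vs G='00': no prefix
  A='011' vs C='010': no prefix
  A='011' vs E='10': no prefix
  A='011' vs H='11': no prefix
  E='10' vs G='00': no prefix
  E='10' vs C='010': no prefix
  E='10' vs A='011': no prefix
  E='10' vs H='11': no prefix
  H='11' vs G='00': no prefix
  H='11' vs C='010': no prefix
  H='11' vs A='011': no prefix
  H='11' vs E='10': no prefix
No violation found over all pairs.

YES -- this is a valid prefix code. No codeword is a prefix of any other codeword.


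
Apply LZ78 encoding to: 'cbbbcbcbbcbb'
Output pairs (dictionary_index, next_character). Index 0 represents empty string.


LZ78 encoding steps:
Dictionary: {0: ''}
Step 1: w='' (idx 0), next='c' -> output (0, 'c'), add 'c' as idx 1
Step 2: w='' (idx 0), next='b' -> output (0, 'b'), add 'b' as idx 2
Step 3: w='b' (idx 2), next='b' -> output (2, 'b'), add 'bb' as idx 3
Step 4: w='c' (idx 1), next='b' -> output (1, 'b'), add 'cb' as idx 4
Step 5: w='cb' (idx 4), next='b' -> output (4, 'b'), add 'cbb' as idx 5
Step 6: w='cbb' (idx 5), end of input -> output (5, '')


Encoded: [(0, 'c'), (0, 'b'), (2, 'b'), (1, 'b'), (4, 'b'), (5, '')]


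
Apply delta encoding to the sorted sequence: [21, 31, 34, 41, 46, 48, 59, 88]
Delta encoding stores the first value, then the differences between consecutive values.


First value: 21
Deltas:
  31 - 21 = 10
  34 - 31 = 3
  41 - 34 = 7
  46 - 41 = 5
  48 - 46 = 2
  59 - 48 = 11
  88 - 59 = 29


Delta encoded: [21, 10, 3, 7, 5, 2, 11, 29]


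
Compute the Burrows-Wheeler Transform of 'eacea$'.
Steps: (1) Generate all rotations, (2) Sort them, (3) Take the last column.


Rotations (sorted):
  0: $eacea -> last char: a
  1: a$eace -> last char: e
  2: acea$e -> last char: e
  3: cea$ea -> last char: a
  4: ea$eac -> last char: c
  5: eacea$ -> last char: $


BWT = aeeac$


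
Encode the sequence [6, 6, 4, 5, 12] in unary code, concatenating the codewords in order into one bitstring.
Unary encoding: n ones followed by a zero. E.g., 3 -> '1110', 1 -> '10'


Encode each number as n ones followed by a terminating 0:
  6 -> 1111110 (7 bits)
  6 -> 1111110 (7 bits)
  4 -> 11110 (5 bits)
  5 -> 111110 (6 bits)
  12 -> 1111111111110 (13 bits)
Total length = 7 + 7 + 5 + 6 + 13 = 38 bits.

Unary([6, 6, 4, 5, 12]) = 11111101111110111101111101111111111110 (38 bits)


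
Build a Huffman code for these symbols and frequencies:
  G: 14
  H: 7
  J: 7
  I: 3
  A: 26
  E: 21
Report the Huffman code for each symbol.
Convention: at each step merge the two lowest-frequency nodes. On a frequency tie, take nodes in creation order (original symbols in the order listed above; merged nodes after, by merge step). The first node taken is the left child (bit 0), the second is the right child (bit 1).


Huffman tree construction:
Step 1: Merge I(3) + H(7) = 10
Step 2: Merge J(7) + (I+H)(10) = 17
Step 3: Merge G(14) + (J+(I+H))(17) = 31
Step 4: Merge E(21) + A(26) = 47
Step 5: Merge (G+(J+(I+H)))(31) + (E+A)(47) = 78
Read each symbol's code off the tree from the root (left child = 0, right child = 1).

Codes:
  G: 00 (length 2)
  H: 0111 (length 4)
  J: 010 (length 3)
  I: 0110 (length 4)
  A: 11 (length 2)
  E: 10 (length 2)
Average code length: 183/78 = 2.3462 bits/symbol


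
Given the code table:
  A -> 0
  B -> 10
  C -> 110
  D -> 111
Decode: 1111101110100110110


Decoding:
111 -> D
110 -> C
111 -> D
0 -> A
10 -> B
0 -> A
110 -> C
110 -> C


Result: DCDABACC


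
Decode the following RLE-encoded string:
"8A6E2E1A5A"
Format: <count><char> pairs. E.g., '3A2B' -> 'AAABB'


Expanding each <count><char> pair:
  8A -> 'AAAAAAAA'
  6E -> 'EEEEEE'
  2E -> 'EE'
  1A -> 'A'
  5A -> 'AAAAA'

Decoded = AAAAAAAAEEEEEEEEAAAAAA


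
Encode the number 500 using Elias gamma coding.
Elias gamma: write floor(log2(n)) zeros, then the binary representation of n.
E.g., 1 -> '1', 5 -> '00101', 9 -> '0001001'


num_bits = floor(log2(500)) + 1 = 9
leading_zeros = num_bits - 1 = 8
binary(500) = 111110100

Elias gamma(500) = '00000000' + '111110100' = 00000000111110100 (17 bits)


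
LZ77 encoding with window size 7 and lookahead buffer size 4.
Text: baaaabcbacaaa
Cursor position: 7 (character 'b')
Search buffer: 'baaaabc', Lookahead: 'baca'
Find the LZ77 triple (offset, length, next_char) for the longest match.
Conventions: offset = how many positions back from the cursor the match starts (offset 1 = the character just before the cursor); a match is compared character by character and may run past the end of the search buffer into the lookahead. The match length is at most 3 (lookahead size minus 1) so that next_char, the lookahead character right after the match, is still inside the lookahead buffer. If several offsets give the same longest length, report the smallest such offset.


Try each offset into the search buffer:
  offset=1 (pos 6, char 'c'): match length 0
  offset=2 (pos 5, char 'b'): match length 1
  offset=3 (pos 4, char 'a'): match length 0
  offset=4 (pos 3, char 'a'): match length 0
  offset=5 (pos 2, char 'a'): match length 0
  offset=6 (pos 1, char 'a'): match length 0
  offset=7 (pos 0, char 'b'): match length 2
Longest match has length 2 at offset 7.
next_char = character at position 7 + 2 = 9 -> 'c'

Best match: offset=7, length=2 (matching 'ba' starting at position 0)
LZ77 triple: (7, 2, 'c')


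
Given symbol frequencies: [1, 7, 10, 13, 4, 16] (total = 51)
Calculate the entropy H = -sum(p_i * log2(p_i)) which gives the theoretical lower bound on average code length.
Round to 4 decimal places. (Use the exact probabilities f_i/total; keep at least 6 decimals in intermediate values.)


Per-symbol terms -p_i * log2(p_i) with p_i = f_i/51:
  p = 1/51 = 0.019608: log2(p) = -5.672425, -p*log2(p) = 0.111224
  p = 7/51 = 0.137255: log2(p) = -2.865070, -p*log2(p) = 0.393245
  p = 10/51 = 0.196078: log2(p) = -2.350497, -p*log2(p) = 0.460882
  p = 13/51 = 0.254902: log2(p) = -1.971986, -p*log2(p) = 0.502663
  p = 4/51 = 0.078431: log2(p) = -3.672425, -p*log2(p) = 0.288033
  p = 16/51 = 0.313725: log2(p) = -1.672425, -p*log2(p) = 0.524682
H = 0.111224 + 0.393245 + 0.460882 + 0.502663 + 0.288033 + 0.524682 = 2.280729

H = 2.2807 bits/symbol


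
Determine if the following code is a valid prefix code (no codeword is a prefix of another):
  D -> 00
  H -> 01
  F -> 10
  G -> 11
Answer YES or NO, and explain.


Checking each pair (does one codeword prefix another?):
  D='00' vs H='01': no prefix
  D='00' vs F='10': no prefix
  D='00' vs G='11': no prefix
  H='01' vs D='00': no prefix
  H='01' vs F='10': no prefix
  H='01' vs G='11': no prefix
  F='10' vs D='00': no prefix
  F='10' vs H='01': no prefix
  F='10' vs G='11': no prefix
  G='11' vs D='00': no prefix
  G='11' vs H='01': no prefix
  G='11' vs F='10': no prefix
No violation found over all pairs.

YES -- this is a valid prefix code. No codeword is a prefix of any other codeword.


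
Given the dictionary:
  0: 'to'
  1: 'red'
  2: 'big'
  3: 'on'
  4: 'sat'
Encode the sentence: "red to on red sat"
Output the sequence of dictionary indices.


Look up each word in the dictionary:
  'red' -> 1
  'to' -> 0
  'on' -> 3
  'red' -> 1
  'sat' -> 4

Encoded: [1, 0, 3, 1, 4]


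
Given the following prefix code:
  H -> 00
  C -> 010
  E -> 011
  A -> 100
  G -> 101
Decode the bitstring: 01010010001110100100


Decoding step by step:
Bits 010 -> C
Bits 100 -> A
Bits 100 -> A
Bits 011 -> E
Bits 101 -> G
Bits 00 -> H
Bits 100 -> A


Decoded message: CAAEGHA


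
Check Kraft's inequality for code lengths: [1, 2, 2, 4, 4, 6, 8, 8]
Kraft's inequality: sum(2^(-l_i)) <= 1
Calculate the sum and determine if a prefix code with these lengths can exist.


Sum = 2^(-1) + 2^(-2) + 2^(-2) + 2^(-4) + 2^(-4) + 2^(-6) + 2^(-8) + 2^(-8)
    = 0.5 + 0.25 + 0.25 + 0.0625 + 0.0625 + 0.015625 + 0.00390625 + 0.00390625
    = 294/256 = 1.1484375
Since 1.1484375 > 1, Kraft's inequality is NOT satisfied.
A prefix code with these lengths CANNOT exist.

Kraft sum = 1.1484375. Not satisfied.


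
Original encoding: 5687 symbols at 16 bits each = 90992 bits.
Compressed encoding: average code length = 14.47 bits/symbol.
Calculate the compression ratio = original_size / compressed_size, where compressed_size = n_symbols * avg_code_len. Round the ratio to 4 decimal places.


original_size = n_symbols * orig_bits = 5687 * 16 = 90992 bits
compressed_size = n_symbols * avg_code_len = 5687 * 14.47 = 82290.89 bits
ratio = original_size / compressed_size = 90992 / 82290.89 = 1.1057

Compression ratio = 1.1057


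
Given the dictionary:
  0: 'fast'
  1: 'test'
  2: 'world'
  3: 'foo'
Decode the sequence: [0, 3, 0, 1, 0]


Look up each index in the dictionary:
  0 -> 'fast'
  3 -> 'foo'
  0 -> 'fast'
  1 -> 'test'
  0 -> 'fast'

Decoded: "fast foo fast test fast"


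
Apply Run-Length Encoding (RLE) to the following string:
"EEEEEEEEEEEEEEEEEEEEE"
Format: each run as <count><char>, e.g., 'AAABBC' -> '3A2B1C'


Scanning runs left to right:
  i=0: run of 'E' x 21 -> '21E'

RLE = 21E


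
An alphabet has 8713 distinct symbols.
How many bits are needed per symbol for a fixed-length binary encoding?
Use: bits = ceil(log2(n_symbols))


log2(8713) = 13.089
Bracket: 2^13 = 8192 < 8713 <= 2^14 = 16384
So ceil(log2(8713)) = 14

bits = ceil(log2(8713)) = ceil(13.089) = 14 bits


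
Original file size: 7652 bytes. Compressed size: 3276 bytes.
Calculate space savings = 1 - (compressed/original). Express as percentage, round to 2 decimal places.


ratio = compressed/original = 3276/7652 = 0.428123
savings = 1 - ratio = 1 - 0.428123 = 0.571877
as a percentage: 0.571877 * 100 = 57.19%

Space savings = 1 - 3276/7652 = 57.19%


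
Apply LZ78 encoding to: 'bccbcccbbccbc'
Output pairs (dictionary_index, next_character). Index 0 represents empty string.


LZ78 encoding steps:
Dictionary: {0: ''}
Step 1: w='' (idx 0), next='b' -> output (0, 'b'), add 'b' as idx 1
Step 2: w='' (idx 0), next='c' -> output (0, 'c'), add 'c' as idx 2
Step 3: w='c' (idx 2), next='b' -> output (2, 'b'), add 'cb' as idx 3
Step 4: w='c' (idx 2), next='c' -> output (2, 'c'), add 'cc' as idx 4
Step 5: w='cb' (idx 3), next='b' -> output (3, 'b'), add 'cbb' as idx 5
Step 6: w='cc' (idx 4), next='b' -> output (4, 'b'), add 'ccb' as idx 6
Step 7: w='c' (idx 2), end of input -> output (2, '')


Encoded: [(0, 'b'), (0, 'c'), (2, 'b'), (2, 'c'), (3, 'b'), (4, 'b'), (2, '')]


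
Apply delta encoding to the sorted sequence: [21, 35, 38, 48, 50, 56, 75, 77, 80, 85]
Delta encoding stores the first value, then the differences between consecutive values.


First value: 21
Deltas:
  35 - 21 = 14
  38 - 35 = 3
  48 - 38 = 10
  50 - 48 = 2
  56 - 50 = 6
  75 - 56 = 19
  77 - 75 = 2
  80 - 77 = 3
  85 - 80 = 5


Delta encoded: [21, 14, 3, 10, 2, 6, 19, 2, 3, 5]


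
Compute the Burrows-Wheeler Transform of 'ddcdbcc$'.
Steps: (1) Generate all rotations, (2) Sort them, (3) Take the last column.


Rotations (sorted):
  0: $ddcdbcc -> last char: c
  1: bcc$ddcd -> last char: d
  2: c$ddcdbc -> last char: c
  3: cc$ddcdb -> last char: b
  4: cdbcc$dd -> last char: d
  5: dbcc$ddc -> last char: c
  6: dcdbcc$d -> last char: d
  7: ddcdbcc$ -> last char: $


BWT = cdcbdcd$


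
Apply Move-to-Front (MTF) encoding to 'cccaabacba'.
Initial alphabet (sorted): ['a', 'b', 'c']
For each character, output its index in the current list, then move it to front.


MTF encoding:
'c': index 2 in ['a', 'b', 'c'] -> ['c', 'a', 'b']
'c': index 0 in ['c', 'a', 'b'] -> ['c', 'a', 'b']
'c': index 0 in ['c', 'a', 'b'] -> ['c', 'a', 'b']
'a': index 1 in ['c', 'a', 'b'] -> ['a', 'c', 'b']
'a': index 0 in ['a', 'c', 'b'] -> ['a', 'c', 'b']
'b': index 2 in ['a', 'c', 'b'] -> ['b', 'a', 'c']
'a': index 1 in ['b', 'a', 'c'] -> ['a', 'b', 'c']
'c': index 2 in ['a', 'b', 'c'] -> ['c', 'a', 'b']
'b': index 2 in ['c', 'a', 'b'] -> ['b', 'c', 'a']
'a': index 2 in ['b', 'c', 'a'] -> ['a', 'b', 'c']


Output: [2, 0, 0, 1, 0, 2, 1, 2, 2, 2]


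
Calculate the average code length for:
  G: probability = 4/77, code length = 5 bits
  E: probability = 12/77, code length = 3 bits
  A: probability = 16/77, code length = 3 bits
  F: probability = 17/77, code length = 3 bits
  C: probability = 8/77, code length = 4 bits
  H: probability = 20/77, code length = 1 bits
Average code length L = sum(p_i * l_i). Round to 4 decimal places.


Weighted contributions p_i * l_i:
  G: (4/77) * 5 = 20/77
  E: (12/77) * 3 = 36/77
  A: (16/77) * 3 = 48/77
  F: (17/77) * 3 = 51/77
  C: (8/77) * 4 = 32/77
  H: (20/77) * 1 = 20/77
Sum = (20 + 36 + 48 + 51 + 32 + 20)/77 = 207/77

L = 207/77 = 2.6883 bits/symbol


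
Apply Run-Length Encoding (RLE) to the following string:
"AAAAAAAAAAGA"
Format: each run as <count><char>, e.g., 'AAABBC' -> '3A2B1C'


Scanning runs left to right:
  i=0: run of 'A' x 10 -> '10A'
  i=10: run of 'G' x 1 -> '1G'
  i=11: run of 'A' x 1 -> '1A'

RLE = 10A1G1A


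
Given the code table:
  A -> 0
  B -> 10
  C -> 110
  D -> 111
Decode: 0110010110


Decoding:
0 -> A
110 -> C
0 -> A
10 -> B
110 -> C


Result: ACABC


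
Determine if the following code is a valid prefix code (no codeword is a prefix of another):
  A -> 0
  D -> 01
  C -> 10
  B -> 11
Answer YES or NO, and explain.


Checking each pair (does one codeword prefix another?):
  A='0' vs D='01': prefix -- VIOLATION

NO -- this is NOT a valid prefix code. A (0) is a prefix of D (01).


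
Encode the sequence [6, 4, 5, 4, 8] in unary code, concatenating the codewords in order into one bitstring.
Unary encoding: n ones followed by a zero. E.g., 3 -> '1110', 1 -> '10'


Encode each number as n ones followed by a terminating 0:
  6 -> 1111110 (7 bits)
  4 -> 11110 (5 bits)
  5 -> 111110 (6 bits)
  4 -> 11110 (5 bits)
  8 -> 111111110 (9 bits)
Total length = 7 + 5 + 6 + 5 + 9 = 32 bits.

Unary([6, 4, 5, 4, 8]) = 11111101111011111011110111111110 (32 bits)


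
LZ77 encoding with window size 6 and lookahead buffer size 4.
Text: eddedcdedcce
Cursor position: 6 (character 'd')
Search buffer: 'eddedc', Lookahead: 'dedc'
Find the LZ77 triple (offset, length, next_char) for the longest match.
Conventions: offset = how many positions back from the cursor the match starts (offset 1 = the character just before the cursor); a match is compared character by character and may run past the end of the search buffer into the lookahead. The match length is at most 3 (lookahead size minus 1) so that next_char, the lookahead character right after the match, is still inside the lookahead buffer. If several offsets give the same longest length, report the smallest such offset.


Try each offset into the search buffer:
  offset=1 (pos 5, char 'c'): match length 0
  offset=2 (pos 4, char 'd'): match length 1
  offset=3 (pos 3, char 'e'): match length 0
  offset=4 (pos 2, char 'd'): match length 3
  offset=5 (pos 1, char 'd'): match length 1
  offset=6 (pos 0, char 'e'): match length 0
Longest match has length 3 at offset 4.
next_char = character at position 6 + 3 = 9 -> 'c'

Best match: offset=4, length=3 (matching 'ded' starting at position 2)
LZ77 triple: (4, 3, 'c')


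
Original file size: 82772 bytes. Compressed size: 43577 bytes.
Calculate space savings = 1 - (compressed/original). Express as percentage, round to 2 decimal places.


ratio = compressed/original = 43577/82772 = 0.52647
savings = 1 - ratio = 1 - 0.52647 = 0.47353
as a percentage: 0.47353 * 100 = 47.35%

Space savings = 1 - 43577/82772 = 47.35%


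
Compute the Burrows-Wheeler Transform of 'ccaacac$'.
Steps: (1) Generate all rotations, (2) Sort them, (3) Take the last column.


Rotations (sorted):
  0: $ccaacac -> last char: c
  1: aacac$cc -> last char: c
  2: ac$ccaac -> last char: c
  3: acac$cca -> last char: a
  4: c$ccaaca -> last char: a
  5: caacac$c -> last char: c
  6: cac$ccaa -> last char: a
  7: ccaacac$ -> last char: $


BWT = cccaaca$


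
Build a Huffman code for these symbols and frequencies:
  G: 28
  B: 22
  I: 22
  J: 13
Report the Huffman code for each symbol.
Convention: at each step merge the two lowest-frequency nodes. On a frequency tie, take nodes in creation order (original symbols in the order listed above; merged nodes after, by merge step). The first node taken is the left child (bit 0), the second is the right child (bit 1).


Huffman tree construction:
Step 1: Merge J(13) + B(22) = 35
Step 2: Merge I(22) + G(28) = 50
Step 3: Merge (J+B)(35) + (I+G)(50) = 85
Read each symbol's code off the tree from the root (left child = 0, right child = 1).

Codes:
  G: 11 (length 2)
  B: 01 (length 2)
  I: 10 (length 2)
  J: 00 (length 2)
Average code length: 170/85 = 2.0000 bits/symbol


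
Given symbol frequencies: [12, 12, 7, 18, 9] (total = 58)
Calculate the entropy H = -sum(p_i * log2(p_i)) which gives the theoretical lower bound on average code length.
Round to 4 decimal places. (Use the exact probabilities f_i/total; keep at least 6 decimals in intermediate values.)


Per-symbol terms -p_i * log2(p_i) with p_i = f_i/58:
  p = 12/58 = 0.206897: log2(p) = -2.273018, -p*log2(p) = 0.470280
  p = 12/58 = 0.206897: log2(p) = -2.273018, -p*log2(p) = 0.470280
  p = 7/58 = 0.120690: log2(p) = -3.050626, -p*log2(p) = 0.368179
  p = 18/58 = 0.310345: log2(p) = -1.688056, -p*log2(p) = 0.523879
  p = 9/58 = 0.155172: log2(p) = -2.688056, -p*log2(p) = 0.417112
H = 0.470280 + 0.470280 + 0.368179 + 0.523879 + 0.417112 = 2.249730

H = 2.2497 bits/symbol


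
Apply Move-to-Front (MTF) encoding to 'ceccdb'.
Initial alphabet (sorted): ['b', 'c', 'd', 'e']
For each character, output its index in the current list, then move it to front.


MTF encoding:
'c': index 1 in ['b', 'c', 'd', 'e'] -> ['c', 'b', 'd', 'e']
'e': index 3 in ['c', 'b', 'd', 'e'] -> ['e', 'c', 'b', 'd']
'c': index 1 in ['e', 'c', 'b', 'd'] -> ['c', 'e', 'b', 'd']
'c': index 0 in ['c', 'e', 'b', 'd'] -> ['c', 'e', 'b', 'd']
'd': index 3 in ['c', 'e', 'b', 'd'] -> ['d', 'c', 'e', 'b']
'b': index 3 in ['d', 'c', 'e', 'b'] -> ['b', 'd', 'c', 'e']


Output: [1, 3, 1, 0, 3, 3]
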